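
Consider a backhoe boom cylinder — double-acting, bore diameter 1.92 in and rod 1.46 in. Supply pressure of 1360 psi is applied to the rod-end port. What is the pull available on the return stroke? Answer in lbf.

Rod-side annular area A_ann = π/4 × (1.92² − 1.46²) = 1.221 in^2
On retraction the pressure acts on the annular area (bore minus rod).
F = P × A_ann

F ≈ 1660 lbf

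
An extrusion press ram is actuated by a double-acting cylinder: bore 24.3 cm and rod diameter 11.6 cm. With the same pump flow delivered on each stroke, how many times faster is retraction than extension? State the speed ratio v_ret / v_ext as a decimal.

Cap-side area A_cap = π/4 × (24.3 cm)² = 463.8 cm^2
Rod-side annular area A_ann = π/4 × (24.3² − 11.6²) = 358.1 cm^2
For equal Q, v ∝ 1/A, so v_ret/v_ext = A_cap/A_ann.

v_ret/v_ext ≈ 1.30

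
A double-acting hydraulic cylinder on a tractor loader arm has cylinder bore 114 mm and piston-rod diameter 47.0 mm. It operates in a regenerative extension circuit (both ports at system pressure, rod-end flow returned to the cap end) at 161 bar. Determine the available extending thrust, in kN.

With equal pressure on both faces, forces on the annular region cancel; the net push is pressure × rod cross-section.
Rod cross-section A_rod = π/4 × (47.0 mm)² = 1735 mm^2
F = P × A_rod

F ≈ 27.9 kN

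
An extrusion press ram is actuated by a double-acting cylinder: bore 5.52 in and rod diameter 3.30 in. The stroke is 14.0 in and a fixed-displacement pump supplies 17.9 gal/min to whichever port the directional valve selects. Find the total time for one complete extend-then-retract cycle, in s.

t ≈ 7.99 s

Cap-side area A_cap = π/4 × (5.52 in)² = 23.93 in^2
Rod-side annular area A_ann = π/4 × (5.52² − 3.30²) = 15.38 in^2
t_ext = A_cap·L/Q = 4.862 s
t_ret = A_ann·L/Q = 3.124 s
t_cycle = t_ext + t_ret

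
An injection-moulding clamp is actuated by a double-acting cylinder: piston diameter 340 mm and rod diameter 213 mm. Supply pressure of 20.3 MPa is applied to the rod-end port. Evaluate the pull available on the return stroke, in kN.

F ≈ 1120 kN

Rod-side annular area A_ann = π/4 × (340² − 213²) = 55160 mm^2
On retraction the pressure acts on the annular area (bore minus rod).
F = P × A_ann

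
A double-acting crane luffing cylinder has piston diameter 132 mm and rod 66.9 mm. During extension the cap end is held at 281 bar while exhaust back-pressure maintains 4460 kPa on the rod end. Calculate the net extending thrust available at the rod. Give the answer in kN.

Cap-side area A_cap = π/4 × (132 mm)² = 13680 mm^2
Rod-side annular area A_ann = π/4 × (132² − 66.9²) = 10170 mm^2
Net thrust = P_cap·A_cap − P_rod·A_ann = 384.5 kN − 45.36 kN

F ≈ 339 kN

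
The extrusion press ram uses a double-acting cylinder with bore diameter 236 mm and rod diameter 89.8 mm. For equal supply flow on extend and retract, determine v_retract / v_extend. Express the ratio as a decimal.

Cap-side area A_cap = π/4 × (236 mm)² = 43740 mm^2
Rod-side annular area A_ann = π/4 × (236² − 89.8²) = 37410 mm^2
For equal Q, v ∝ 1/A, so v_ret/v_ext = A_cap/A_ann.

v_ret/v_ext ≈ 1.17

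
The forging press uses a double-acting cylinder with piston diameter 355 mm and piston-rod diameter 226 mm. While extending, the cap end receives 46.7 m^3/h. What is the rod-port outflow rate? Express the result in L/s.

Cap-side area A_cap = π/4 × (355 mm)² = 98980 mm^2
Rod-side annular area A_ann = π/4 × (355² − 226²) = 58860 mm^2
Piston speed v = Q_in/A_cap; rod-end outflow Q_out = v × A_ann = Q_in × A_ann/A_cap.

Q_out ≈ 7.71 L/s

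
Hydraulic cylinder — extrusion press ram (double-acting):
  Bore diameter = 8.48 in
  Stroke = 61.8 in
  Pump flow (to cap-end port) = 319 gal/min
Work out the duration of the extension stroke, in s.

Cap-side area A_cap = π/4 × (8.48 in)² = 56.48 in^2
Swept volume V = A × L; t = V / Q = A·L / Q

t ≈ 2.84 s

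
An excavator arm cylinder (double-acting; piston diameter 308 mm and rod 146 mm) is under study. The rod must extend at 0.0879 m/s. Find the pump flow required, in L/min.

Q ≈ 393 L/min

Cap-side area A_cap = π/4 × (308 mm)² = 74510 mm^2
Q = A × v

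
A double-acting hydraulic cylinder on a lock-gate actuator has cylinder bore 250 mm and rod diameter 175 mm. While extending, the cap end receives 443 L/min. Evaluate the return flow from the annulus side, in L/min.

Cap-side area A_cap = π/4 × (250 mm)² = 49090 mm^2
Rod-side annular area A_ann = π/4 × (250² − 175²) = 25030 mm^2
Piston speed v = Q_in/A_cap; rod-end outflow Q_out = v × A_ann = Q_in × A_ann/A_cap.

Q_out ≈ 226 L/min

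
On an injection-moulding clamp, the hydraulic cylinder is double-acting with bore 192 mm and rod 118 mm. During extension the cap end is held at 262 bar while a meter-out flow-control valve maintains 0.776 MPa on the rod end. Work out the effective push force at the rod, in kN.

Cap-side area A_cap = π/4 × (192 mm)² = 28950 mm^2
Rod-side annular area A_ann = π/4 × (192² − 118²) = 18020 mm^2
Net thrust = P_cap·A_cap − P_rod·A_ann = 758.6 kN − 13.98 kN

F ≈ 745 kN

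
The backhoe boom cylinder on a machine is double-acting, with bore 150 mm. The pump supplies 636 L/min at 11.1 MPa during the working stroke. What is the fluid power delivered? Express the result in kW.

Hydraulic power = P × Q

W ≈ 118 kW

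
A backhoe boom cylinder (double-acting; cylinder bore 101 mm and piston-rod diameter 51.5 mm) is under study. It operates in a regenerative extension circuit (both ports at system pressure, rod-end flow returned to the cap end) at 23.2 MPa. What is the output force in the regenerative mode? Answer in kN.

With equal pressure on both faces, forces on the annular region cancel; the net push is pressure × rod cross-section.
Rod cross-section A_rod = π/4 × (51.5 mm)² = 2083 mm^2
F = P × A_rod

F ≈ 48.3 kN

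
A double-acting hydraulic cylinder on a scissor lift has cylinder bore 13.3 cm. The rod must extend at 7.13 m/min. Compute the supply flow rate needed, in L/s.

Q ≈ 1.65 L/s

Cap-side area A_cap = π/4 × (13.3 cm)² = 138.9 cm^2
Q = A × v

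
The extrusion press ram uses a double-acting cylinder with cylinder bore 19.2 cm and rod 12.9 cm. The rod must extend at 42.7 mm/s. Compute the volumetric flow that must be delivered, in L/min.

Q ≈ 74.2 L/min

Cap-side area A_cap = π/4 × (19.2 cm)² = 289.5 cm^2
Q = A × v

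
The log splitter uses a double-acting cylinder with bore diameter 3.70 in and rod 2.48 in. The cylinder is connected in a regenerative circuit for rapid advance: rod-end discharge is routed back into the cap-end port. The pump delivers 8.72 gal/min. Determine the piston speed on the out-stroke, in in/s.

In regeneration the rod-end outflow joins the pump flow into the cap end, so the net volume the pump must supply per unit advance equals the rod cross-section area.
Rod cross-section A_rod = π/4 × (2.48 in)² = 4.831 in^2
v = Q_pump / A_rod

v ≈ 6.95 in/s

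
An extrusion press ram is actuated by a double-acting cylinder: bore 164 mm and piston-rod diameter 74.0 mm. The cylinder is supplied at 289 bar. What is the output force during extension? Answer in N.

F ≈ 6.10e5 N

Cap-side area A_cap = π/4 × (164 mm)² = 21120 mm^2
F = P × A_cap = 289 bar × A_cap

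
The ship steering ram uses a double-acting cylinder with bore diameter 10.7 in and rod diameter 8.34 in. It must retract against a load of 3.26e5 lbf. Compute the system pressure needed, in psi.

Rod-side annular area A_ann = π/4 × (10.7² − 8.34²) = 35.29 in^2
Retraction: pressure acts on the annular area.
P = F / A = 3.26e5 lbf / A

P ≈ 9240 psi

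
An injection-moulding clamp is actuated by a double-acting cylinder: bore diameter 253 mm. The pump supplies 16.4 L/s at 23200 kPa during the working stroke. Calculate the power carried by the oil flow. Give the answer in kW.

W ≈ 380 kW

Hydraulic power = P × Q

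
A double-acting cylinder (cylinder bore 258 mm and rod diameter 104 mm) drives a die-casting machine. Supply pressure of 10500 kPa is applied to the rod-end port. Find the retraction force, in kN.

F ≈ 460 kN

Rod-side annular area A_ann = π/4 × (258² − 104²) = 43780 mm^2
On retraction the pressure acts on the annular area (bore minus rod).
F = P × A_ann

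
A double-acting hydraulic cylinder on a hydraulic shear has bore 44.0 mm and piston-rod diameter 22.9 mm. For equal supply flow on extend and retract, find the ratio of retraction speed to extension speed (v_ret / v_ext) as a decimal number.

v_ret/v_ext ≈ 1.37

Cap-side area A_cap = π/4 × (44.0 mm)² = 1521 mm^2
Rod-side annular area A_ann = π/4 × (44.0² − 22.9²) = 1109 mm^2
For equal Q, v ∝ 1/A, so v_ret/v_ext = A_cap/A_ann.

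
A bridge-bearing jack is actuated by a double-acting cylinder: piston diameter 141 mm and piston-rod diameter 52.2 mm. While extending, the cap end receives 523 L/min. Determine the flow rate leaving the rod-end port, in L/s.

Q_out ≈ 7.52 L/s

Cap-side area A_cap = π/4 × (141 mm)² = 15610 mm^2
Rod-side annular area A_ann = π/4 × (141² − 52.2²) = 13470 mm^2
Piston speed v = Q_in/A_cap; rod-end outflow Q_out = v × A_ann = Q_in × A_ann/A_cap.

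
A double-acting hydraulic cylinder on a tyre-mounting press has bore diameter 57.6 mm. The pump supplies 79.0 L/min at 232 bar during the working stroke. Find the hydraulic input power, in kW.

W ≈ 30.5 kW

Hydraulic power = P × Q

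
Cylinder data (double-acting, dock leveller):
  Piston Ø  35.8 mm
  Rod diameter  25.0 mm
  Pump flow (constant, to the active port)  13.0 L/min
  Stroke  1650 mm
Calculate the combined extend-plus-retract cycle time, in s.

Cap-side area A_cap = π/4 × (35.8 mm)² = 1007 mm^2
Rod-side annular area A_ann = π/4 × (35.8² − 25.0²) = 515.7 mm^2
t_ext = A_cap·L/Q = 7.666 s
t_ret = A_ann·L/Q = 3.927 s
t_cycle = t_ext + t_ret

t ≈ 11.6 s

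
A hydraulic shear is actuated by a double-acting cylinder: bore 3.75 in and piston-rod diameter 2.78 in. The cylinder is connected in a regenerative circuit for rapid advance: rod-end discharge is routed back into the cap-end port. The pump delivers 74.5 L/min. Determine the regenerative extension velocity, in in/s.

v ≈ 12.5 in/s

In regeneration the rod-end outflow joins the pump flow into the cap end, so the net volume the pump must supply per unit advance equals the rod cross-section area.
Rod cross-section A_rod = π/4 × (2.78 in)² = 6.070 in^2
v = Q_pump / A_rod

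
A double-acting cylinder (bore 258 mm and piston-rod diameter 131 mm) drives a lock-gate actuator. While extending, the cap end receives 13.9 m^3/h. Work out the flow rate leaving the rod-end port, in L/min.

Cap-side area A_cap = π/4 × (258 mm)² = 52280 mm^2
Rod-side annular area A_ann = π/4 × (258² − 131²) = 38800 mm^2
Piston speed v = Q_in/A_cap; rod-end outflow Q_out = v × A_ann = Q_in × A_ann/A_cap.

Q_out ≈ 172 L/min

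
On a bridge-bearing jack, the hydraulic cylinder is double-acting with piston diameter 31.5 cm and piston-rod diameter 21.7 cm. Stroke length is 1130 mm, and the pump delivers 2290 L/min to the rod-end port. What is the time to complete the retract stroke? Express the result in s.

Rod-side annular area A_ann = π/4 × (31.5² − 21.7²) = 409.5 cm^2
Swept volume V = A × L; t = V / Q = A·L / Q

t ≈ 1.21 s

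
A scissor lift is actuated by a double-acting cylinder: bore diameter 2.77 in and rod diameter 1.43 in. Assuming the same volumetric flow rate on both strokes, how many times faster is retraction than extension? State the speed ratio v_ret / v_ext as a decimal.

Cap-side area A_cap = π/4 × (2.77 in)² = 6.026 in^2
Rod-side annular area A_ann = π/4 × (2.77² − 1.43²) = 4.420 in^2
For equal Q, v ∝ 1/A, so v_ret/v_ext = A_cap/A_ann.

v_ret/v_ext ≈ 1.36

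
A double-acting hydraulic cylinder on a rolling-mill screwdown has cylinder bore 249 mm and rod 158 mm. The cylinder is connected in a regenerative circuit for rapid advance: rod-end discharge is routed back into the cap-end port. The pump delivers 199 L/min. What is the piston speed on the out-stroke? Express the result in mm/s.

v ≈ 169 mm/s

In regeneration the rod-end outflow joins the pump flow into the cap end, so the net volume the pump must supply per unit advance equals the rod cross-section area.
Rod cross-section A_rod = π/4 × (158 mm)² = 19610 mm^2
v = Q_pump / A_rod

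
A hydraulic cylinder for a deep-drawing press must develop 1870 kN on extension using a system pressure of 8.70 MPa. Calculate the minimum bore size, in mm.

D ≈ 523 mm

Extension force acts on the full piston face: F = P × (π/4)D².
D = √(4F / (πP)) = √(4 × 1870 kN / (π × 8.70 MPa))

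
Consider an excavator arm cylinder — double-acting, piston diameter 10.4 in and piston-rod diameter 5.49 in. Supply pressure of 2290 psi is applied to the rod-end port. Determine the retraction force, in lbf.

Rod-side annular area A_ann = π/4 × (10.4² − 5.49²) = 61.28 in^2
On retraction the pressure acts on the annular area (bore minus rod).
F = P × A_ann

F ≈ 1.40e5 lbf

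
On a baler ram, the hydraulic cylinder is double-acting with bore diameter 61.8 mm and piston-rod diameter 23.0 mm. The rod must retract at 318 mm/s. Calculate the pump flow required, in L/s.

Rod-side annular area A_ann = π/4 × (61.8² − 23.0²) = 2584 mm^2
Q = A × v

Q ≈ 0.822 L/s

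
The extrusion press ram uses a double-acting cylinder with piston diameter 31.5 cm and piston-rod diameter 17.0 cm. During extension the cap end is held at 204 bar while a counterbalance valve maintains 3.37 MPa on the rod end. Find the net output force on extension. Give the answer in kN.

Cap-side area A_cap = π/4 × (31.5 cm)² = 779.3 cm^2
Rod-side annular area A_ann = π/4 × (31.5² − 17.0²) = 552.3 cm^2
Net thrust = P_cap·A_cap − P_rod·A_ann = 1590 kN − 186.1 kN

F ≈ 1400 kN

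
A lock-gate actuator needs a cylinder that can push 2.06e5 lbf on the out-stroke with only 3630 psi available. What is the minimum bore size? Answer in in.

D ≈ 8.50 in

Extension force acts on the full piston face: F = P × (π/4)D².
D = √(4F / (πP)) = √(4 × 2.06e5 lbf / (π × 3630 psi))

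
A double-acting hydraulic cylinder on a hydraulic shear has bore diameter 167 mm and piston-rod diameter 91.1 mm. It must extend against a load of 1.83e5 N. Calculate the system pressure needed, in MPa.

P ≈ 8.35 MPa

Cap-side area A_cap = π/4 × (167 mm)² = 21900 mm^2
P = F / A = 1.83e5 N / A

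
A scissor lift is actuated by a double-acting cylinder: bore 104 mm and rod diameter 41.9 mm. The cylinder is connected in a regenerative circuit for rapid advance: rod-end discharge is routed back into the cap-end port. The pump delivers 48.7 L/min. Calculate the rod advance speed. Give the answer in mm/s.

In regeneration the rod-end outflow joins the pump flow into the cap end, so the net volume the pump must supply per unit advance equals the rod cross-section area.
Rod cross-section A_rod = π/4 × (41.9 mm)² = 1379 mm^2
v = Q_pump / A_rod

v ≈ 589 mm/s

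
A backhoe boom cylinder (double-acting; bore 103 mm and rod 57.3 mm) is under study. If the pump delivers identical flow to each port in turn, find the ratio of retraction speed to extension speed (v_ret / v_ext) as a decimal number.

Cap-side area A_cap = π/4 × (103 mm)² = 8332 mm^2
Rod-side annular area A_ann = π/4 × (103² − 57.3²) = 5754 mm^2
For equal Q, v ∝ 1/A, so v_ret/v_ext = A_cap/A_ann.

v_ret/v_ext ≈ 1.45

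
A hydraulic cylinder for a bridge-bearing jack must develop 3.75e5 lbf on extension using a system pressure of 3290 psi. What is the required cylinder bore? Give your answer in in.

D ≈ 12.0 in

Extension force acts on the full piston face: F = P × (π/4)D².
D = √(4F / (πP)) = √(4 × 3.75e5 lbf / (π × 3290 psi))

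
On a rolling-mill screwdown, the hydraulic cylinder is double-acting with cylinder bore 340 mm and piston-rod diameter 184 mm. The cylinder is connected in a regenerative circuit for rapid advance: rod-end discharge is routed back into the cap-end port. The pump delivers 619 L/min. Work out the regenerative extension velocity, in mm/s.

In regeneration the rod-end outflow joins the pump flow into the cap end, so the net volume the pump must supply per unit advance equals the rod cross-section area.
Rod cross-section A_rod = π/4 × (184 mm)² = 26590 mm^2
v = Q_pump / A_rod

v ≈ 388 mm/s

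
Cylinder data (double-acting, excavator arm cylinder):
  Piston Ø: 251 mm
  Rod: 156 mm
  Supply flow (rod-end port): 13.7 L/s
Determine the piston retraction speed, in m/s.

Rod-side annular area A_ann = π/4 × (251² − 156²) = 30370 mm^2
Flow into the rod-end port fills the annular volume.
v = Q / A

v ≈ 0.451 m/s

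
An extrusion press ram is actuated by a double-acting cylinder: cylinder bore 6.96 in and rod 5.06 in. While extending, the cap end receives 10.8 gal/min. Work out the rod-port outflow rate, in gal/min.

Cap-side area A_cap = π/4 × (6.96 in)² = 38.05 in^2
Rod-side annular area A_ann = π/4 × (6.96² − 5.06²) = 17.94 in^2
Piston speed v = Q_in/A_cap; rod-end outflow Q_out = v × A_ann = Q_in × A_ann/A_cap.

Q_out ≈ 5.09 gal/min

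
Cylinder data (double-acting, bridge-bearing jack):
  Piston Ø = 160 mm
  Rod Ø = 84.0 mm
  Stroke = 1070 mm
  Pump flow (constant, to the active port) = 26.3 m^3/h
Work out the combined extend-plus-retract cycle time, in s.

t ≈ 5.08 s

Cap-side area A_cap = π/4 × (160 mm)² = 20110 mm^2
Rod-side annular area A_ann = π/4 × (160² − 84.0²) = 14560 mm^2
t_ext = A_cap·L/Q = 2.945 s
t_ret = A_ann·L/Q = 2.133 s
t_cycle = t_ext + t_ret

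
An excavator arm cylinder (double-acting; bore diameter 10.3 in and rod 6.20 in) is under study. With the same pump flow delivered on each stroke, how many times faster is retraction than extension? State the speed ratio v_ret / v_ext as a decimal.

v_ret/v_ext ≈ 1.57

Cap-side area A_cap = π/4 × (10.3 in)² = 83.32 in^2
Rod-side annular area A_ann = π/4 × (10.3² − 6.20²) = 53.13 in^2
For equal Q, v ∝ 1/A, so v_ret/v_ext = A_cap/A_ann.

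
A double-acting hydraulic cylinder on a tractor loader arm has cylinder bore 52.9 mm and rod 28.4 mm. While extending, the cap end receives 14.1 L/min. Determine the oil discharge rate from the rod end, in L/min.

Cap-side area A_cap = π/4 × (52.9 mm)² = 2198 mm^2
Rod-side annular area A_ann = π/4 × (52.9² − 28.4²) = 1564 mm^2
Piston speed v = Q_in/A_cap; rod-end outflow Q_out = v × A_ann = Q_in × A_ann/A_cap.

Q_out ≈ 10.0 L/min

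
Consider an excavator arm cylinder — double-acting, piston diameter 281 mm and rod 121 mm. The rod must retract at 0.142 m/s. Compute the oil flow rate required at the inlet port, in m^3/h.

Q ≈ 25.8 m^3/h

Rod-side annular area A_ann = π/4 × (281² − 121²) = 50520 mm^2
Q = A × v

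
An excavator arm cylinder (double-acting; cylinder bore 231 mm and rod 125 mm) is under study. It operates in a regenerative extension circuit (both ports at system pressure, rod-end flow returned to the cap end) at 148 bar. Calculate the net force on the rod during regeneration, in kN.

With equal pressure on both faces, forces on the annular region cancel; the net push is pressure × rod cross-section.
Rod cross-section A_rod = π/4 × (125 mm)² = 12270 mm^2
F = P × A_rod

F ≈ 182 kN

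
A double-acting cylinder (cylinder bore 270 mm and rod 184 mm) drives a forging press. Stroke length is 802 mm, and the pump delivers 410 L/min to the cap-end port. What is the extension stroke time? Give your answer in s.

Cap-side area A_cap = π/4 × (270 mm)² = 57260 mm^2
Swept volume V = A × L; t = V / Q = A·L / Q

t ≈ 6.72 s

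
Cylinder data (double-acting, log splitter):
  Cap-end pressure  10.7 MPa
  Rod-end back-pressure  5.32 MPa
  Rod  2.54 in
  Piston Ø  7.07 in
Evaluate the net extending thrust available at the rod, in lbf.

F ≈ 34500 lbf

Cap-side area A_cap = π/4 × (7.07 in)² = 39.26 in^2
Rod-side annular area A_ann = π/4 × (7.07² − 2.54²) = 34.19 in^2
Net thrust = P_cap·A_cap − P_rod·A_ann = 60920 lbf − 26380 lbf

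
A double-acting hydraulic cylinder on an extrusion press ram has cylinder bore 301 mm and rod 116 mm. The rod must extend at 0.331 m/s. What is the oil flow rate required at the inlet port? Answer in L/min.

Cap-side area A_cap = π/4 × (301 mm)² = 71160 mm^2
Q = A × v

Q ≈ 1410 L/min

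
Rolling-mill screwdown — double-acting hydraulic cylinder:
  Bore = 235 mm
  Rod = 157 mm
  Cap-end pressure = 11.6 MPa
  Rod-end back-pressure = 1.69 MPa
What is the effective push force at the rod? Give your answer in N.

Cap-side area A_cap = π/4 × (235 mm)² = 43370 mm^2
Rod-side annular area A_ann = π/4 × (235² − 157²) = 24010 mm^2
Net thrust = P_cap·A_cap − P_rod·A_ann = 5.031e5 N − 40580 N

F ≈ 4.63e5 N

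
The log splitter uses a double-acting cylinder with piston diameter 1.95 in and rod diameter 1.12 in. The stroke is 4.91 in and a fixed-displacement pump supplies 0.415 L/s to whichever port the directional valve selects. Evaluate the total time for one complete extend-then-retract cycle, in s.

t ≈ 0.967 s

Cap-side area A_cap = π/4 × (1.95 in)² = 2.986 in^2
Rod-side annular area A_ann = π/4 × (1.95² − 1.12²) = 2.001 in^2
t_ext = A_cap·L/Q = 0.5790 s
t_ret = A_ann·L/Q = 0.3880 s
t_cycle = t_ext + t_ret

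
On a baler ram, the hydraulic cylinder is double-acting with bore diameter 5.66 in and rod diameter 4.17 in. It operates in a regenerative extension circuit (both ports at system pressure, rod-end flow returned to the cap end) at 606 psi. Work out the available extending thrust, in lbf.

With equal pressure on both faces, forces on the annular region cancel; the net push is pressure × rod cross-section.
Rod cross-section A_rod = π/4 × (4.17 in)² = 13.66 in^2
F = P × A_rod

F ≈ 8280 lbf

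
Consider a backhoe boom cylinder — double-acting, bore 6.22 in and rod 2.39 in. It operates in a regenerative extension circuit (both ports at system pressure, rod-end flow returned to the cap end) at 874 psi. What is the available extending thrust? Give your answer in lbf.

With equal pressure on both faces, forces on the annular region cancel; the net push is pressure × rod cross-section.
Rod cross-section A_rod = π/4 × (2.39 in)² = 4.486 in^2
F = P × A_rod

F ≈ 3920 lbf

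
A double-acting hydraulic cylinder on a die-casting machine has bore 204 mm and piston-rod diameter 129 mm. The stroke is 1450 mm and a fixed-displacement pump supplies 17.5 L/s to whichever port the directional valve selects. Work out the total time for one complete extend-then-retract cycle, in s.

Cap-side area A_cap = π/4 × (204 mm)² = 32690 mm^2
Rod-side annular area A_ann = π/4 × (204² − 129²) = 19620 mm^2
t_ext = A_cap·L/Q = 2.708 s
t_ret = A_ann·L/Q = 1.625 s
t_cycle = t_ext + t_ret

t ≈ 4.33 s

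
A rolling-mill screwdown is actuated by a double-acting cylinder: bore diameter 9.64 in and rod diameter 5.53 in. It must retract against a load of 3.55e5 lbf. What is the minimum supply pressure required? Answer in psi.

Rod-side annular area A_ann = π/4 × (9.64² − 5.53²) = 48.97 in^2
Retraction: pressure acts on the annular area.
P = F / A = 3.55e5 lbf / A

P ≈ 7250 psi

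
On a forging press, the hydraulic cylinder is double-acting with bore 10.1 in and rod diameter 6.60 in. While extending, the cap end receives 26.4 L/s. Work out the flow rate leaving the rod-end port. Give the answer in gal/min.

Cap-side area A_cap = π/4 × (10.1 in)² = 80.12 in^2
Rod-side annular area A_ann = π/4 × (10.1² − 6.60²) = 45.91 in^2
Piston speed v = Q_in/A_cap; rod-end outflow Q_out = v × A_ann = Q_in × A_ann/A_cap.

Q_out ≈ 240 gal/min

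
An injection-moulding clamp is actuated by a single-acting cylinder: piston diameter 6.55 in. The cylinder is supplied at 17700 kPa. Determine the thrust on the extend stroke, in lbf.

Cap-side area A_cap = π/4 × (6.55 in)² = 33.70 in^2
F = P × A_cap = 17700 kPa × A_cap

F ≈ 86500 lbf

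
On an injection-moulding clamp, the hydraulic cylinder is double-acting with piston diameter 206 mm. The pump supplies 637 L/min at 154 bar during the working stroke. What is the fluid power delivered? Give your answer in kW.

Hydraulic power = P × Q

W ≈ 163 kW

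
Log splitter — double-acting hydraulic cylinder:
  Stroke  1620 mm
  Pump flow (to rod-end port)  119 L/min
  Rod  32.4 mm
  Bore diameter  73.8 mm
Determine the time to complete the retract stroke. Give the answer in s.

t ≈ 2.82 s

Rod-side annular area A_ann = π/4 × (73.8² − 32.4²) = 3453 mm^2
Swept volume V = A × L; t = V / Q = A·L / Q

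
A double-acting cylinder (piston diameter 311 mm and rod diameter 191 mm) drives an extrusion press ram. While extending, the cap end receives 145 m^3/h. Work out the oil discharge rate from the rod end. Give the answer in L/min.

Cap-side area A_cap = π/4 × (311 mm)² = 75960 mm^2
Rod-side annular area A_ann = π/4 × (311² − 191²) = 47310 mm^2
Piston speed v = Q_in/A_cap; rod-end outflow Q_out = v × A_ann = Q_in × A_ann/A_cap.

Q_out ≈ 1510 L/min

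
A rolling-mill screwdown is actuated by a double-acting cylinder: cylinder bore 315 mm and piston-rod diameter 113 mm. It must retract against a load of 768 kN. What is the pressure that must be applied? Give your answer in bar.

Rod-side annular area A_ann = π/4 × (315² − 113²) = 67900 mm^2
Retraction: pressure acts on the annular area.
P = F / A = 768 kN / A

P ≈ 113 bar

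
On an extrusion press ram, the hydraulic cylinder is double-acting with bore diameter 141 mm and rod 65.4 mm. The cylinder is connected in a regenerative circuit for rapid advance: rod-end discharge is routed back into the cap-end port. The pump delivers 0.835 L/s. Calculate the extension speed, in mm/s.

v ≈ 249 mm/s

In regeneration the rod-end outflow joins the pump flow into the cap end, so the net volume the pump must supply per unit advance equals the rod cross-section area.
Rod cross-section A_rod = π/4 × (65.4 mm)² = 3359 mm^2
v = Q_pump / A_rod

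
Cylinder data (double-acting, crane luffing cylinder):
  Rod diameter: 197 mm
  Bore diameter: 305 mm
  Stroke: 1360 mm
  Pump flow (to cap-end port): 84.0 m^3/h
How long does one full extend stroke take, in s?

t ≈ 4.26 s

Cap-side area A_cap = π/4 × (305 mm)² = 73060 mm^2
Swept volume V = A × L; t = V / Q = A·L / Q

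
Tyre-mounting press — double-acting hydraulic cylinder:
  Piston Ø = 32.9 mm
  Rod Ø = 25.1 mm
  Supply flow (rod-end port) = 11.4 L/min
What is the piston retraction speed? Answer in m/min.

v ≈ 32.1 m/min

Rod-side annular area A_ann = π/4 × (32.9² − 25.1²) = 355.3 mm^2
Flow into the rod-end port fills the annular volume.
v = Q / A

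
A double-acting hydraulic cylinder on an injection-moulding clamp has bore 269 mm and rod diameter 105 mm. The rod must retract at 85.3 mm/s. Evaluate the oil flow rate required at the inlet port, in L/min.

Rod-side annular area A_ann = π/4 × (269² − 105²) = 48170 mm^2
Q = A × v

Q ≈ 247 L/min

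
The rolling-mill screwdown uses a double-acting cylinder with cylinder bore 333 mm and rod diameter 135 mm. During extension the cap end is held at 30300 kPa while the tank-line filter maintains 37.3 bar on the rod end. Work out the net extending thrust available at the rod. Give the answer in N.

Cap-side area A_cap = π/4 × (333 mm)² = 87090 mm^2
Rod-side annular area A_ann = π/4 × (333² − 135²) = 72780 mm^2
Net thrust = P_cap·A_cap − P_rod·A_ann = 2.639e6 N − 2.715e5 N

F ≈ 2.37e6 N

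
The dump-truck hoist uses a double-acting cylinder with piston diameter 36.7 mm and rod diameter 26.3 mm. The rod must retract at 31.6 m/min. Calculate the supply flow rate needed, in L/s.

Q ≈ 0.271 L/s

Rod-side annular area A_ann = π/4 × (36.7² − 26.3²) = 514.6 mm^2
Q = A × v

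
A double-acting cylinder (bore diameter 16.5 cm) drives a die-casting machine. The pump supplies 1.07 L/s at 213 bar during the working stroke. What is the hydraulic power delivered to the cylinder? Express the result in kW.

W ≈ 22.8 kW

Hydraulic power = P × Q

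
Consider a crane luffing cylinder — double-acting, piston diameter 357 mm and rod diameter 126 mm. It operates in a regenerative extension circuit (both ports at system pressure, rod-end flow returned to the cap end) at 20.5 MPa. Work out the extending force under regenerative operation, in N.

With equal pressure on both faces, forces on the annular region cancel; the net push is pressure × rod cross-section.
Rod cross-section A_rod = π/4 × (126 mm)² = 12470 mm^2
F = P × A_rod

F ≈ 2.56e5 N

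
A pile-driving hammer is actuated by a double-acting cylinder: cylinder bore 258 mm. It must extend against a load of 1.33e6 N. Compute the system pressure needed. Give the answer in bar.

P ≈ 254 bar

Cap-side area A_cap = π/4 × (258 mm)² = 52280 mm^2
P = F / A = 1.33e6 N / A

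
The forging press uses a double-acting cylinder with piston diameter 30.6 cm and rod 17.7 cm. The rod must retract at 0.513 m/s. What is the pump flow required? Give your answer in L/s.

Q ≈ 25.1 L/s

Rod-side annular area A_ann = π/4 × (30.6² − 17.7²) = 489.4 cm^2
Q = A × v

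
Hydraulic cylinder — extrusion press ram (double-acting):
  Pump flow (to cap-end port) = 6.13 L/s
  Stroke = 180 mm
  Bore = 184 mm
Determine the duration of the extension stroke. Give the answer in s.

Cap-side area A_cap = π/4 × (184 mm)² = 26590 mm^2
Swept volume V = A × L; t = V / Q = A·L / Q

t ≈ 0.781 s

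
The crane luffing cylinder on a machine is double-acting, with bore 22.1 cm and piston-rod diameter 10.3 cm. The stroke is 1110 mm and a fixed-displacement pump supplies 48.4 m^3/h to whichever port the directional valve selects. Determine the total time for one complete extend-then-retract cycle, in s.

Cap-side area A_cap = π/4 × (22.1 cm)² = 383.6 cm^2
Rod-side annular area A_ann = π/4 × (22.1² − 10.3²) = 300.3 cm^2
t_ext = A_cap·L/Q = 3.167 s
t_ret = A_ann·L/Q = 2.479 s
t_cycle = t_ext + t_ret

t ≈ 5.65 s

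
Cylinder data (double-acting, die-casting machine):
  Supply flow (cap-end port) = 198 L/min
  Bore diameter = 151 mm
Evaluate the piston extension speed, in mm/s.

Cap-side area A_cap = π/4 × (151 mm)² = 17910 mm^2
v = Q / A

v ≈ 184 mm/s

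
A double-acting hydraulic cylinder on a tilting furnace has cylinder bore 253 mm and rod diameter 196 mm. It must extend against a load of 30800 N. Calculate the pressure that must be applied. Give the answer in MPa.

P ≈ 0.613 MPa

Cap-side area A_cap = π/4 × (253 mm)² = 50270 mm^2
P = F / A = 30800 N / A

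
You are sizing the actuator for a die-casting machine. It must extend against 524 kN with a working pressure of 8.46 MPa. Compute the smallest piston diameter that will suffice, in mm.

D ≈ 281 mm

Extension force acts on the full piston face: F = P × (π/4)D².
D = √(4F / (πP)) = √(4 × 524 kN / (π × 8.46 MPa))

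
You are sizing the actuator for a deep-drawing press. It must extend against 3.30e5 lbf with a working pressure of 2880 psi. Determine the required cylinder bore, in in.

Extension force acts on the full piston face: F = P × (π/4)D².
D = √(4F / (πP)) = √(4 × 3.30e5 lbf / (π × 2880 psi))

D ≈ 12.1 in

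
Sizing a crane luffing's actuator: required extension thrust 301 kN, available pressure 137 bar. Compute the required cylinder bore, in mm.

Extension force acts on the full piston face: F = P × (π/4)D².
D = √(4F / (πP)) = √(4 × 301 kN / (π × 137 bar))

D ≈ 167 mm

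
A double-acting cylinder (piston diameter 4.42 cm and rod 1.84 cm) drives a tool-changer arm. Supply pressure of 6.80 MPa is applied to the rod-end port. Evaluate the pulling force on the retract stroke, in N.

Rod-side annular area A_ann = π/4 × (4.42² − 1.84²) = 12.68 cm^2
On retraction the pressure acts on the annular area (bore minus rod).
F = P × A_ann

F ≈ 8630 N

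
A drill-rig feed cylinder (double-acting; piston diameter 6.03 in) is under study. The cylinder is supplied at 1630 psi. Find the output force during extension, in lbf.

Cap-side area A_cap = π/4 × (6.03 in)² = 28.56 in^2
F = P × A_cap = 1630 psi × A_cap

F ≈ 46500 lbf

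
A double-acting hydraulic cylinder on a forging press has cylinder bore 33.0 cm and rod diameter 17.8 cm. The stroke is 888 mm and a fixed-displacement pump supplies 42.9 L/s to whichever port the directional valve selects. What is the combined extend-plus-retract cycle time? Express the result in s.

t ≈ 3.03 s

Cap-side area A_cap = π/4 × (33.0 cm)² = 855.3 cm^2
Rod-side annular area A_ann = π/4 × (33.0² − 17.8²) = 606.5 cm^2
t_ext = A_cap·L/Q = 1.770 s
t_ret = A_ann·L/Q = 1.255 s
t_cycle = t_ext + t_ret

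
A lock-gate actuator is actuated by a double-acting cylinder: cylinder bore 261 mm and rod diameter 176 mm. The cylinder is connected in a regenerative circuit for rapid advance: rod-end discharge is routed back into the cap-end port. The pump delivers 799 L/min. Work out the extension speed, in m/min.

In regeneration the rod-end outflow joins the pump flow into the cap end, so the net volume the pump must supply per unit advance equals the rod cross-section area.
Rod cross-section A_rod = π/4 × (176 mm)² = 24330 mm^2
v = Q_pump / A_rod

v ≈ 32.8 m/min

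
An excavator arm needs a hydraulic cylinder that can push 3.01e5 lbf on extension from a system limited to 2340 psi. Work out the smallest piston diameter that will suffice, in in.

D ≈ 12.8 in

Extension force acts on the full piston face: F = P × (π/4)D².
D = √(4F / (πP)) = √(4 × 3.01e5 lbf / (π × 2340 psi))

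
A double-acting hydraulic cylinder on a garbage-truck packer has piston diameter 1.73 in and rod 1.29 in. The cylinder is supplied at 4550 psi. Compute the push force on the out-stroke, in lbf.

Cap-side area A_cap = π/4 × (1.73 in)² = 2.351 in^2
F = P × A_cap = 4550 psi × A_cap

F ≈ 10700 lbf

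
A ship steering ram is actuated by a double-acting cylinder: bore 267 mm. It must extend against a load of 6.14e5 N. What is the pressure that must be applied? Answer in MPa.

P ≈ 11.0 MPa

Cap-side area A_cap = π/4 × (267 mm)² = 55990 mm^2
P = F / A = 6.14e5 N / A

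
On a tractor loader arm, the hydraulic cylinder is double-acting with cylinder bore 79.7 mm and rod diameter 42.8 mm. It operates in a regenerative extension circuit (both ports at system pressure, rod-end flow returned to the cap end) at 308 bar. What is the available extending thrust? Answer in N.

F ≈ 44300 N

With equal pressure on both faces, forces on the annular region cancel; the net push is pressure × rod cross-section.
Rod cross-section A_rod = π/4 × (42.8 mm)² = 1439 mm^2
F = P × A_rod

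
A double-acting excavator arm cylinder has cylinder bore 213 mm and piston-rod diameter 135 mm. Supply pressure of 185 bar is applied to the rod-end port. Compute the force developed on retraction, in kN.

Rod-side annular area A_ann = π/4 × (213² − 135²) = 21320 mm^2
On retraction the pressure acts on the annular area (bore minus rod).
F = P × A_ann

F ≈ 394 kN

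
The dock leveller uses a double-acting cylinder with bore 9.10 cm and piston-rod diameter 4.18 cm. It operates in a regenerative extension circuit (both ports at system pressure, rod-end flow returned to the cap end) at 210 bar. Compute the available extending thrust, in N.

F ≈ 28800 N

With equal pressure on both faces, forces on the annular region cancel; the net push is pressure × rod cross-section.
Rod cross-section A_rod = π/4 × (4.18 cm)² = 13.72 cm^2
F = P × A_rod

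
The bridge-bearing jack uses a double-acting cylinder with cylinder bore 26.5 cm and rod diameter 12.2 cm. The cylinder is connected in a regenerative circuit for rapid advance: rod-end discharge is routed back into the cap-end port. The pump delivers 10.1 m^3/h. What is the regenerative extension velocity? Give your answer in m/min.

In regeneration the rod-end outflow joins the pump flow into the cap end, so the net volume the pump must supply per unit advance equals the rod cross-section area.
Rod cross-section A_rod = π/4 × (12.2 cm)² = 116.9 cm^2
v = Q_pump / A_rod

v ≈ 14.4 m/min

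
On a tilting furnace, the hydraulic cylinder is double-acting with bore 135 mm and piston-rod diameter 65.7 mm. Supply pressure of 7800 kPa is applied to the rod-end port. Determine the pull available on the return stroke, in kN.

F ≈ 85.2 kN

Rod-side annular area A_ann = π/4 × (135² − 65.7²) = 10920 mm^2
On retraction the pressure acts on the annular area (bore minus rod).
F = P × A_ann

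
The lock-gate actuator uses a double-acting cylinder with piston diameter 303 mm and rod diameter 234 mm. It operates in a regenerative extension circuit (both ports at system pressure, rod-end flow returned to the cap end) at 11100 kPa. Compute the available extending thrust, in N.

F ≈ 4.77e5 N

With equal pressure on both faces, forces on the annular region cancel; the net push is pressure × rod cross-section.
Rod cross-section A_rod = π/4 × (234 mm)² = 43010 mm^2
F = P × A_rod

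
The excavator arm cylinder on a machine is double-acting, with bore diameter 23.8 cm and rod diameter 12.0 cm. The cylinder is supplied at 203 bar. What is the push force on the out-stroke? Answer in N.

Cap-side area A_cap = π/4 × (23.8 cm)² = 444.9 cm^2
F = P × A_cap = 203 bar × A_cap

F ≈ 9.03e5 N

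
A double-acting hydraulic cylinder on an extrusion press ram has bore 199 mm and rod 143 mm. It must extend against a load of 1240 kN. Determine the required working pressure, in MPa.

Cap-side area A_cap = π/4 × (199 mm)² = 31100 mm^2
P = F / A = 1240 kN / A

P ≈ 39.9 MPa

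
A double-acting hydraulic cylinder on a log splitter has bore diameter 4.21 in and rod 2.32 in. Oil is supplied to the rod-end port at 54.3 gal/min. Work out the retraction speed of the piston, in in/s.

Rod-side annular area A_ann = π/4 × (4.21² − 2.32²) = 9.693 in^2
Flow into the rod-end port fills the annular volume.
v = Q / A

v ≈ 21.6 in/s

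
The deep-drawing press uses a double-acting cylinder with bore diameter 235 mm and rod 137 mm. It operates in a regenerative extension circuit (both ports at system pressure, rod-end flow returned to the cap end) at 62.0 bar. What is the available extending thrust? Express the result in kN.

With equal pressure on both faces, forces on the annular region cancel; the net push is pressure × rod cross-section.
Rod cross-section A_rod = π/4 × (137 mm)² = 14740 mm^2
F = P × A_rod

F ≈ 91.4 kN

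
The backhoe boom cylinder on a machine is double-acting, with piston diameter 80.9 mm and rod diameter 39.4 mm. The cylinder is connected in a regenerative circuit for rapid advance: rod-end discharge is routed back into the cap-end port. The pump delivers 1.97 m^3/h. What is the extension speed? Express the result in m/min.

v ≈ 26.9 m/min

In regeneration the rod-end outflow joins the pump flow into the cap end, so the net volume the pump must supply per unit advance equals the rod cross-section area.
Rod cross-section A_rod = π/4 × (39.4 mm)² = 1219 mm^2
v = Q_pump / A_rod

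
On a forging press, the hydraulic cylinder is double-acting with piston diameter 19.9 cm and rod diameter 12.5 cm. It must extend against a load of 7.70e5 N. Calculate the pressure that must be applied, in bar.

Cap-side area A_cap = π/4 × (19.9 cm)² = 311.0 cm^2
P = F / A = 7.70e5 N / A

P ≈ 248 bar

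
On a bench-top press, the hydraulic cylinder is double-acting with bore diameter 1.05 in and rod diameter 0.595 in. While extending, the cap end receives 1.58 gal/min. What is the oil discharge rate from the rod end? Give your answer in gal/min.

Q_out ≈ 1.07 gal/min

Cap-side area A_cap = π/4 × (1.05 in)² = 0.8659 in^2
Rod-side annular area A_ann = π/4 × (1.05² − 0.595²) = 0.5879 in^2
Piston speed v = Q_in/A_cap; rod-end outflow Q_out = v × A_ann = Q_in × A_ann/A_cap.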